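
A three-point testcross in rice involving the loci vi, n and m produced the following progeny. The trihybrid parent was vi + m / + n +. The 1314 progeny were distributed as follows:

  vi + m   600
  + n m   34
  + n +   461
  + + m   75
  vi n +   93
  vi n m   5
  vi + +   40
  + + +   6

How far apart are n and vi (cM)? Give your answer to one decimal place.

The two rarest classes, vi n m and + + +, are the double crossovers. Comparing them with the parentals, only the n allele has switched, so n is the middle locus and the order is vi – n – m.
Crossovers in the vi–n interval produce the single-crossover classes + + m and vi n + (75 + 93 = 168) plus the double crossovers (11).
RF(vi–n) = (168 + 11) / 1314 = 179/1314 = 0.1362 → 13.6 cM.

13.6 cM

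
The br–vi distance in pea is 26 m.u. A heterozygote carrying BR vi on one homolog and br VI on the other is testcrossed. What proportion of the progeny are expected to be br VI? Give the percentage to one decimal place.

A map distance of 26 m.u. corresponds to a recombination frequency of 0.260.
The F1 is BR vi / br VI, so br VI is a parental gamete class with expected frequency (1 − r)/2 = 0.740/2 = 0.3700.
That is 0.3700 = 37.0% of the progeny.

37.0%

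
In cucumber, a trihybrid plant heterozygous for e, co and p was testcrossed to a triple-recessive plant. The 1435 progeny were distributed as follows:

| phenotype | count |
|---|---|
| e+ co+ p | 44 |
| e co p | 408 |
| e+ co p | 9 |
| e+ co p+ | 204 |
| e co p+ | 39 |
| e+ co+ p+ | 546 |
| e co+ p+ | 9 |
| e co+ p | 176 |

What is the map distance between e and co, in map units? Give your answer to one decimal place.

The two most frequent reciprocal classes, e co p and e+ co+ p+, are the parental types, so the F1 was e co p / e+ co+ p+.
The two rarest classes, e+ co p and e co+ p+, are the double crossovers. Comparing them with the parentals, only the e allele has switched, so e is the middle locus and the order is co – e – p.
Crossovers in the co–e interval produce the single-crossover classes e co+ p and e+ co p+ (176 + 204 = 380) plus the double crossovers (18).
RF(co–e) = (380 + 18) / 1435 = 398/1435 = 0.2774 → 27.7 map units.

27.7 map units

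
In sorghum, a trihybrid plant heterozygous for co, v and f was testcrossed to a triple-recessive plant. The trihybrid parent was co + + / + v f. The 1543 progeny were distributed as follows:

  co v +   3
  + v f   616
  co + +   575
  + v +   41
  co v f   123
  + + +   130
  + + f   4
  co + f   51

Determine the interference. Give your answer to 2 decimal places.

0.58

The two rarest classes, co v + and + + f, are the double crossovers. Comparing them with the parentals, only the v allele has switched, so v is the middle locus and the order is f – v – co.
f–v: (92 + 7)/1543 = 0.0642; v–co: (253 + 7)/1543 = 0.1685.
Expected DCO frequency = 0.0642 × 0.1685 ≈ 0.01082; observed = 7/1543 ≈ 0.00454.
Coefficient of coincidence = 0.00454/0.01082 ≈ 0.42; interference = 1 − 0.42 = 0.58.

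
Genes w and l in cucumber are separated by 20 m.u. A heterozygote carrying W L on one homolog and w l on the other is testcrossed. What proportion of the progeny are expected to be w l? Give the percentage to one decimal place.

A map distance of 20 m.u. corresponds to a recombination frequency of 0.200.
The F1 is W L / w l, so w l is a parental gamete class with expected frequency (1 − r)/2 = 0.800/2 = 0.4000.
That is 0.4000 = 40.0% of the progeny.

40.0%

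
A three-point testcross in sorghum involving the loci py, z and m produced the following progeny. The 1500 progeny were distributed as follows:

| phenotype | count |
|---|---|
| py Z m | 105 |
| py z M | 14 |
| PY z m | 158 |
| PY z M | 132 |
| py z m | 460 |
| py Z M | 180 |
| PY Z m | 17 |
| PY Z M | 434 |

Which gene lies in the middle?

The two most frequent reciprocal classes, PY Z M and py z m, are the parental types, so the F1 was PY Z M / py z m.
The two rarest classes, PY Z m and py z M, are the double crossovers. Comparing them with the parentals, only the m allele has switched, so m is the middle locus and the order is z – m – py.

m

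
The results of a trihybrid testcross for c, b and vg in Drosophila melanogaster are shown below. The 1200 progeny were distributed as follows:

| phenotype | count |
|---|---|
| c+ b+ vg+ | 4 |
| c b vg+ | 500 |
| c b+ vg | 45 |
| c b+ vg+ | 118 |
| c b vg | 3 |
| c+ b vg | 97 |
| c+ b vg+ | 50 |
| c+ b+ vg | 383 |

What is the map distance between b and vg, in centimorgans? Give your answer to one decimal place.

18.5 centimorgans

The two most frequent reciprocal classes, c+ b+ vg and c b vg+, are the parental types, so the F1 was c+ b+ vg / c b vg+.
The two rarest classes, c+ b+ vg+ and c b vg, are the double crossovers. Comparing them with the parentals, only the vg allele has switched, so vg is the middle locus and the order is c – vg – b.
Crossovers in the vg–b interval produce the single-crossover classes c+ b vg and c b+ vg+ (97 + 118 = 215) plus the double crossovers (7).
RF(vg–b) = (215 + 7) / 1200 = 222/1200 = 0.1850 → 18.5 centimorgans.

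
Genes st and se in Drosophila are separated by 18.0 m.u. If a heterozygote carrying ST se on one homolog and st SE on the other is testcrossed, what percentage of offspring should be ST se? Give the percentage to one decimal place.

A map distance of 18.0 m.u. corresponds to a recombination frequency of 0.180.
The F1 is ST se / st SE, so ST se is a parental gamete class with expected frequency (1 − r)/2 = 0.820/2 = 0.4100.
That is 0.4100 = 41.0% of the progeny.

41.0%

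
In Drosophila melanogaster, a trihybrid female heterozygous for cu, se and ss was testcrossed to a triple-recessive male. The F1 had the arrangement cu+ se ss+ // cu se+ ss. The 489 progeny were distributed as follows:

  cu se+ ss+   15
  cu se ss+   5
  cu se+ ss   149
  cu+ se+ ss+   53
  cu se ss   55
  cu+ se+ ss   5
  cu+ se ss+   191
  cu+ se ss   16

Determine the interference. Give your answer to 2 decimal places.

The two rarest classes, cu se ss+ and cu+ se+ ss, are the double crossovers. Comparing them with the parentals, only the cu allele has switched, so cu is the middle locus and the order is se – cu – ss.
se–cu: (108 + 10)/489 = 0.2413; cu–ss: (31 + 10)/489 = 0.0838.
Expected DCO frequency = 0.2413 × 0.0838 ≈ 0.02022; observed = 10/489 ≈ 0.02045.
Coefficient of coincidence = 0.02045/0.02022 ≈ 1.01; interference = 1 − 1.01 = -0.01.

-0.01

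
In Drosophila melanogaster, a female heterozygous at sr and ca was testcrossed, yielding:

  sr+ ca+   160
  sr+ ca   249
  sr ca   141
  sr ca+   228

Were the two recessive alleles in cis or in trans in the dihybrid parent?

The two most frequent classes are sr+ ca (249) and sr ca+ (228); these are the parental (non-recombinant) types.
So the F1 carried sr+ ca on one chromosome and sr ca+ on the other — the recessive alleles are on opposite chromosomes (trans / repulsion).

trans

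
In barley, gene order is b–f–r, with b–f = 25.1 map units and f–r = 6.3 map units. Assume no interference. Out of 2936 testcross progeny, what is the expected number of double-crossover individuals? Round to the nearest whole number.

Map distances give recombination frequencies of 0.251 and 0.063 for the two intervals.
With no interference, expected double-crossover frequency = 0.251 × 0.063 = 0.01581.
Expected number = 0.01581 × 2936 = 46.43 ≈ 46.

46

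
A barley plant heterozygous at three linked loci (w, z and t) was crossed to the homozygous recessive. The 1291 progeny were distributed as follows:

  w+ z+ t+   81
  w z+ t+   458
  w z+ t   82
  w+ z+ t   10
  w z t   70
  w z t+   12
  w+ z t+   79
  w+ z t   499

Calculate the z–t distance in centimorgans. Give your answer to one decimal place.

The two most frequent reciprocal classes, w z+ t+ and w+ z t, are the parental types, so the F1 was w z+ t+ / w+ z t.
The two rarest classes, w z t+ and w+ z+ t, are the double crossovers. Comparing them with the parentals, only the z allele has switched, so z is the middle locus and the order is t – z – w.
Crossovers in the t–z interval produce the single-crossover classes w z+ t and w+ z t+ (82 + 79 = 161) plus the double crossovers (22).
RF(t–z) = (161 + 22) / 1291 = 183/1291 = 0.1418 → 14.2 centimorgans.

14.2 centimorgans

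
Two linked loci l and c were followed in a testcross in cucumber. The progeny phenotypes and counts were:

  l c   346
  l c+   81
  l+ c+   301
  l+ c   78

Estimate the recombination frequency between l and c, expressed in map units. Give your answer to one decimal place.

The two most frequent classes, l+ c+ (301) and l c (346), are the parental types, so the F1 was l+ c+ / l c.
The recombinant classes are l+ c and l c+: 78 + 81 = 159.
Recombination frequency = 159/806 = 0.1973 ≈ 19.7%, i.e. 19.7 map units.

19.7 map units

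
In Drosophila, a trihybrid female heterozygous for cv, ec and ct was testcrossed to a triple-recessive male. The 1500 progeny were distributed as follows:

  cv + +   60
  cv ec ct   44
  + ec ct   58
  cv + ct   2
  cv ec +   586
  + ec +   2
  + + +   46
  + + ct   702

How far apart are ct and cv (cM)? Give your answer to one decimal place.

6.3 cM

The two most frequent reciprocal classes, cv ec + and + + ct, are the parental types, so the F1 was cv ec + / + + ct.
The two rarest classes, + ec + and cv + ct, are the double crossovers. Comparing them with the parentals, only the cv allele has switched, so cv is the middle locus and the order is ec – cv – ct.
Crossovers in the cv–ct interval produce the single-crossover classes cv ec ct and + + + (44 + 46 = 90) plus the double crossovers (4).
RF(cv–ct) = (90 + 4) / 1500 = 94/1500 = 0.0627 → 6.3 cM.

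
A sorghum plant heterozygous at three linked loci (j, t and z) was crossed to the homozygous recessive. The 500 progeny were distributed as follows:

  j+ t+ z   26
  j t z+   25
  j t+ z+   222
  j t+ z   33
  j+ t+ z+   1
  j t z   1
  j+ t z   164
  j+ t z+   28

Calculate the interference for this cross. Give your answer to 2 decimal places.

0.70

The two most frequent reciprocal classes, j t+ z+ and j+ t z, are the parental types, so the F1 was j t+ z+ / j+ t z.
The two rarest classes, j+ t+ z+ and j t z, are the double crossovers. Comparing them with the parentals, only the j allele has switched, so j is the middle locus and the order is z – j – t.
z–j: (61 + 2)/500 = 0.1260; j–t: (51 + 2)/500 = 0.1060.
Expected DCO frequency = 0.1260 × 0.1060 ≈ 0.01336; observed = 2/500 ≈ 0.00400.
Coefficient of coincidence = 0.00400/0.01336 ≈ 0.30; interference = 1 − 0.30 = 0.70.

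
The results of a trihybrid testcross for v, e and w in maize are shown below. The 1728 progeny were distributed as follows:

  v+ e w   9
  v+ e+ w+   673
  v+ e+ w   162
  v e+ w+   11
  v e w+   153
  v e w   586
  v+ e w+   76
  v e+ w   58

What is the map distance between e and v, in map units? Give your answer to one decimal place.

8.9 map units

The two most frequent reciprocal classes, v e w and v+ e+ w+, are the parental types, so the F1 was v e w / v+ e+ w+.
The two rarest classes, v+ e w and v e+ w+, are the double crossovers. Comparing them with the parentals, only the v allele has switched, so v is the middle locus and the order is e – v – w.
Crossovers in the e–v interval produce the single-crossover classes v e+ w and v+ e w+ (58 + 76 = 134) plus the double crossovers (20).
RF(e–v) = (134 + 20) / 1728 = 154/1728 = 0.0891 → 8.9 map units.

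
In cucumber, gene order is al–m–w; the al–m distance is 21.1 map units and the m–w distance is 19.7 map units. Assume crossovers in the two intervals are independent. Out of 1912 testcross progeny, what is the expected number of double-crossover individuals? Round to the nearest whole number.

Map distances give recombination frequencies of 0.211 and 0.197 for the two intervals.
With no interference, expected double-crossover frequency = 0.211 × 0.197 = 0.04157.
Expected number = 0.04157 × 1912 = 79.48 ≈ 79.

79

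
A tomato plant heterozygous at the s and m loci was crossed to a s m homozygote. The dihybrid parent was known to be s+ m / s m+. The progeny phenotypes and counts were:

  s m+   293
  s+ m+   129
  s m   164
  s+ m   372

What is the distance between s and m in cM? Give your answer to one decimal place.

30.6 cM

The recombinant classes are s+ m+ and s m: 129 + 164 = 293.
Recombination frequency = 293/958 = 0.3058 ≈ 30.6%, i.e. 30.6 cM.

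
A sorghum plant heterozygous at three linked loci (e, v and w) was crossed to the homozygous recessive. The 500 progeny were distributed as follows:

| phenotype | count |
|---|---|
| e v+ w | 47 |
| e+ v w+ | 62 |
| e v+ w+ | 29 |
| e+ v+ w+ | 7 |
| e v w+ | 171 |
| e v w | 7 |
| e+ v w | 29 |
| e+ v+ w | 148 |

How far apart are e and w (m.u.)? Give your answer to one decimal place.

The two most frequent reciprocal classes, e v w+ and e+ v+ w, are the parental types, so the F1 was e v w+ / e+ v+ w.
The two rarest classes, e v w and e+ v+ w+, are the double crossovers. Comparing them with the parentals, only the w allele has switched, so w is the middle locus and the order is e – w – v.
Crossovers in the e–w interval produce the single-crossover classes e+ v w+ and e v+ w (62 + 47 = 109) plus the double crossovers (14).
RF(e–w) = (109 + 14) / 500 = 123/500 = 0.2460 → 24.6 m.u.

24.6 m.u.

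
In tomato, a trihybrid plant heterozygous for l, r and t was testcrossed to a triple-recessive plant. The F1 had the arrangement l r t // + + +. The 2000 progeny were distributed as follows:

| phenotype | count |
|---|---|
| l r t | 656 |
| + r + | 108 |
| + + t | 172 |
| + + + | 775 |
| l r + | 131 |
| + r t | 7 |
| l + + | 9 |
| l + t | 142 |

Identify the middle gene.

The two rarest classes, + r t and l + +, are the double crossovers. Comparing them with the parentals, only the l allele has switched, so l is the middle locus and the order is t – l – r.

l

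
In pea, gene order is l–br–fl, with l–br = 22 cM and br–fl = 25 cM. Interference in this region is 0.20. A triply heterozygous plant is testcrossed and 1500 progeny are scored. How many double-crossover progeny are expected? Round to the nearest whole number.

66

Map distances give recombination frequencies of 0.220 and 0.250 for the two intervals.
With interference 0.20 (so coincidence = 0.80), expected double-crossover frequency = 0.220 × 0.250 × 0.80 = 0.04400.
Expected number = 0.04400 × 1500 = 66.00 ≈ 66.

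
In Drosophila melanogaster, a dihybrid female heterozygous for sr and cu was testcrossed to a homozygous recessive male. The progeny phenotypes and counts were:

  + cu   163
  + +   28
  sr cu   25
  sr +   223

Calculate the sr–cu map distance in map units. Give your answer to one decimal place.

12.1 map units

The two most frequent classes, + cu (163) and sr + (223), are the parental types, so the F1 was + cu / sr +.
The recombinant classes are + + and sr cu: 28 + 25 = 53.
Recombination frequency = 53/439 = 0.1207 ≈ 12.1%, i.e. 12.1 map units.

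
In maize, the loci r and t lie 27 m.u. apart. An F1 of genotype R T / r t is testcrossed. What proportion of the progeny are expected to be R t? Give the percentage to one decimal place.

13.5%

A map distance of 27 m.u. corresponds to a recombination frequency of 0.270.
The F1 is R T / r t, so R t is a recombinant gamete class with expected frequency r/2 = 0.270/2 = 0.1350.
That is 0.1350 = 13.5% of the progeny.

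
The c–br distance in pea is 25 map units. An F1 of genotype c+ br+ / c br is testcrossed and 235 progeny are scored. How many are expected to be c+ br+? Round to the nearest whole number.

A map distance of 25 map units corresponds to a recombination frequency of 0.250.
The F1 is c+ br+ / c br, so c+ br+ is a parental gamete class with expected frequency (1 − r)/2 = 0.750/2 = 0.3750.
Expected number = 0.3750 × 235 = 88.12 ≈ 88.

88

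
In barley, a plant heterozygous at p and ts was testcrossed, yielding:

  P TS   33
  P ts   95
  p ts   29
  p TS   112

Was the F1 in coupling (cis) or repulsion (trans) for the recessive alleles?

The two most frequent classes are P ts (95) and p TS (112); these are the parental (non-recombinant) types.
So the F1 carried P ts on one chromosome and p TS on the other — the recessive alleles are on opposite chromosomes (trans / repulsion).

trans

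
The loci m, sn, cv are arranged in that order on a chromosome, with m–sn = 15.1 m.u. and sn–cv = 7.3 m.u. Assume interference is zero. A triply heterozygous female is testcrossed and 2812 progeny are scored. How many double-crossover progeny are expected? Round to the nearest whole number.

Map distances give recombination frequencies of 0.151 and 0.073 for the two intervals.
With no interference, expected double-crossover frequency = 0.151 × 0.073 = 0.01102.
Expected number = 0.01102 × 2812 = 31.00 ≈ 31.

31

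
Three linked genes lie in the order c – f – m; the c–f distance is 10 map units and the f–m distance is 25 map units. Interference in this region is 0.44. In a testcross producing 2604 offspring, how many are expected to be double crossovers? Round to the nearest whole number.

36

Map distances give recombination frequencies of 0.100 and 0.250 for the two intervals.
With interference 0.44 (so coincidence = 0.56), expected double-crossover frequency = 0.100 × 0.250 × 0.56 = 0.01400.
Expected number = 0.01400 × 2604 = 36.46 ≈ 36.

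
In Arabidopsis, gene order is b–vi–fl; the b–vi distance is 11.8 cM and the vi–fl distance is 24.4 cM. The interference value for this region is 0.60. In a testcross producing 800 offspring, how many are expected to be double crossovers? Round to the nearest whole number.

9

Map distances give recombination frequencies of 0.118 and 0.244 for the two intervals.
With interference 0.60 (so coincidence = 0.40), expected double-crossover frequency = 0.118 × 0.244 × 0.40 = 0.01152.
Expected number = 0.01152 × 800 = 9.21 ≈ 9.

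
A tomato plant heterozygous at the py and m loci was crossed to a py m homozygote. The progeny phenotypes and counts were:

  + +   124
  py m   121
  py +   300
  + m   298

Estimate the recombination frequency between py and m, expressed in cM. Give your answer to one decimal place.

29.1 cM

The two most frequent classes, + m (298) and py + (300), are the parental types, so the F1 was + m / py +.
The recombinant classes are + + and py m: 124 + 121 = 245.
Recombination frequency = 245/843 = 0.2906 ≈ 29.1%, i.e. 29.1 cM.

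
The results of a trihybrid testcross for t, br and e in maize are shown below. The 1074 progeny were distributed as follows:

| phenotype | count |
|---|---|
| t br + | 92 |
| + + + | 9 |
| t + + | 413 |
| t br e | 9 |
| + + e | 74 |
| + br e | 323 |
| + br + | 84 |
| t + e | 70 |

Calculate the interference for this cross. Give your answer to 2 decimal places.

The two most frequent reciprocal classes, t + + and + br e, are the parental types, so the F1 was t + + / + br e.
The two rarest classes, + + + and t br e, are the double crossovers. Comparing them with the parentals, only the t allele has switched, so t is the middle locus and the order is e – t – br.
e–t: (154 + 18)/1074 = 0.1601; t–br: (166 + 18)/1074 = 0.1713.
Expected DCO frequency = 0.1601 × 0.1713 ≈ 0.02743; observed = 18/1074 ≈ 0.01676.
Coefficient of coincidence = 0.01676/0.02743 ≈ 0.61; interference = 1 − 0.61 = 0.39.

0.39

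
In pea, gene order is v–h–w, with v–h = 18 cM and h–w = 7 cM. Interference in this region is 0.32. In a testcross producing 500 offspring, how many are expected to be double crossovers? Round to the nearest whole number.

Map distances give recombination frequencies of 0.180 and 0.070 for the two intervals.
With interference 0.32 (so coincidence = 0.68), expected double-crossover frequency = 0.180 × 0.070 × 0.68 = 0.00857.
Expected number = 0.00857 × 500 = 4.28 ≈ 4.

4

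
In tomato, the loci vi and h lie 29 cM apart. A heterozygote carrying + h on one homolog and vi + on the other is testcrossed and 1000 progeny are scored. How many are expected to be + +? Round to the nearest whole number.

145

A map distance of 29 cM corresponds to a recombination frequency of 0.290.
The F1 is + h / vi +, so + + is a recombinant gamete class with expected frequency r/2 = 0.290/2 = 0.1450.
Expected number = 0.1450 × 1000 = 145.00 ≈ 145.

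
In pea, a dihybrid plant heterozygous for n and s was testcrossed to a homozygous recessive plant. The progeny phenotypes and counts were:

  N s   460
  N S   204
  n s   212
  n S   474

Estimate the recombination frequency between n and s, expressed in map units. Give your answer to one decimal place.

The two most frequent classes, N s (460) and n S (474), are the parental types, so the F1 was N s / n S.
The recombinant classes are N S and n s: 204 + 212 = 416.
Recombination frequency = 416/1350 = 0.3081 ≈ 30.8%, i.e. 30.8 map units.

30.8 map units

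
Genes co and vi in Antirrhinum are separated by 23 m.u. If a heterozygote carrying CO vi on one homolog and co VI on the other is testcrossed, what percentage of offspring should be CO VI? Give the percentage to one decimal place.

A map distance of 23 m.u. corresponds to a recombination frequency of 0.230.
The F1 is CO vi / co VI, so CO VI is a recombinant gamete class with expected frequency r/2 = 0.230/2 = 0.1150.
That is 0.1150 = 11.5% of the progeny.

11.5%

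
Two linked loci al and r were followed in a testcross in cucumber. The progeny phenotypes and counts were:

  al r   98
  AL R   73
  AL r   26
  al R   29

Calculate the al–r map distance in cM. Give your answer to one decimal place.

24.3 cM

The two most frequent classes, AL R (73) and al r (98), are the parental types, so the F1 was AL R / al r.
The recombinant classes are AL r and al R: 26 + 29 = 55.
Recombination frequency = 55/226 = 0.2434 ≈ 24.3%, i.e. 24.3 cM.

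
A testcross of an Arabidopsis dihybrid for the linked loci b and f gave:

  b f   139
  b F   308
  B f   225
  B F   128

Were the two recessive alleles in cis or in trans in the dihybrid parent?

The two most frequent classes are B f (225) and b F (308); these are the parental (non-recombinant) types.
So the F1 carried B f on one chromosome and b F on the other — the recessive alleles are on opposite chromosomes (trans / repulsion).

trans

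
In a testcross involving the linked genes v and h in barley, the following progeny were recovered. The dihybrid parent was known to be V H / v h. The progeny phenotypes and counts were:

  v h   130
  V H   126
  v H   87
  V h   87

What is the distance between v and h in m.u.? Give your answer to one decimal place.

40.5 m.u.

The recombinant classes are V h and v H: 87 + 87 = 174.
Recombination frequency = 174/430 = 0.4047 ≈ 40.5%, i.e. 40.5 m.u.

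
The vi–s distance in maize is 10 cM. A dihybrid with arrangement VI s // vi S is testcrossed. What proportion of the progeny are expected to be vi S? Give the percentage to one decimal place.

A map distance of 10 cM corresponds to a recombination frequency of 0.100.
The F1 is VI s / vi S, so vi S is a parental gamete class with expected frequency (1 − r)/2 = 0.900/2 = 0.4500.
That is 0.4500 = 45.0% of the progeny.

45.0%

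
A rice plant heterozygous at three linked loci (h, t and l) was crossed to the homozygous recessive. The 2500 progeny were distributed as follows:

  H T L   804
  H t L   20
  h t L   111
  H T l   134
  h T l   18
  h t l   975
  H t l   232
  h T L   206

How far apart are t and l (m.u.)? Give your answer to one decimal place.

The two most frequent reciprocal classes, h t l and H T L, are the parental types, so the F1 was h t l / H T L.
The two rarest classes, h T l and H t L, are the double crossovers. Comparing them with the parentals, only the t allele has switched, so t is the middle locus and the order is l – t – h.
Crossovers in the l–t interval produce the single-crossover classes h t L and H T l (111 + 134 = 245) plus the double crossovers (38).
RF(l–t) = (245 + 38) / 2500 = 283/2500 = 0.1132 → 11.3 m.u.

11.3 m.u.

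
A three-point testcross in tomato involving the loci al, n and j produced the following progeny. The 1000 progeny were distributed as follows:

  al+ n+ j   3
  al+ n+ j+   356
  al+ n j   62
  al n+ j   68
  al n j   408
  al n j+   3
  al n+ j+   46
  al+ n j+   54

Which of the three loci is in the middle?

j

The two most frequent reciprocal classes, al n j and al+ n+ j+, are the parental types, so the F1 was al n j / al+ n+ j+.
The two rarest classes, al n j+ and al+ n+ j, are the double crossovers. Comparing them with the parentals, only the j allele has switched, so j is the middle locus and the order is n – j – al.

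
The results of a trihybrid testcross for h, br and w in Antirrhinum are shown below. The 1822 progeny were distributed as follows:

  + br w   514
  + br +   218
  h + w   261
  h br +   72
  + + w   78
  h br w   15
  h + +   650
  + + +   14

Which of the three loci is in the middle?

h

The two most frequent reciprocal classes, h + + and + br w, are the parental types, so the F1 was h + + / + br w.
The two rarest classes, + + + and h br w, are the double crossovers. Comparing them with the parentals, only the h allele has switched, so h is the middle locus and the order is br – h – w.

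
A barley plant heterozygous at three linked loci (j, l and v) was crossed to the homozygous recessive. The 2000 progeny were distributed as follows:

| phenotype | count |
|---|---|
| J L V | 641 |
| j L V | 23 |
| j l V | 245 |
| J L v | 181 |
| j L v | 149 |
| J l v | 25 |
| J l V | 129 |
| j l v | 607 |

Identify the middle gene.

j

The two most frequent reciprocal classes, j l v and J L V, are the parental types, so the F1 was j l v / J L V.
The two rarest classes, J l v and j L V, are the double crossovers. Comparing them with the parentals, only the j allele has switched, so j is the middle locus and the order is l – j – v.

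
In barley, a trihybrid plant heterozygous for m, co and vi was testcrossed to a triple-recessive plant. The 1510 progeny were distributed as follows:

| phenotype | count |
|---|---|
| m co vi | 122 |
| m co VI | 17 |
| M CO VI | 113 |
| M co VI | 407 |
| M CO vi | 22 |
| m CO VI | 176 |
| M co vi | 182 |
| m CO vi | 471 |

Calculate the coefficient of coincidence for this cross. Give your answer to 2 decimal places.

0.54

The two most frequent reciprocal classes, m CO vi and M co VI, are the parental types, so the F1 was m CO vi / M co VI.
The two rarest classes, M CO vi and m co VI, are the double crossovers. Comparing them with the parentals, only the m allele has switched, so m is the middle locus and the order is vi – m – co.
vi–m: (358 + 39)/1510 = 0.2629; m–co: (235 + 39)/1510 = 0.1815.
Expected DCO frequency = 0.2629 × 0.1815 ≈ 0.04772; observed = 39/1510 ≈ 0.02583.
Coefficient of coincidence = 0.02583/0.04772 ≈ 0.54.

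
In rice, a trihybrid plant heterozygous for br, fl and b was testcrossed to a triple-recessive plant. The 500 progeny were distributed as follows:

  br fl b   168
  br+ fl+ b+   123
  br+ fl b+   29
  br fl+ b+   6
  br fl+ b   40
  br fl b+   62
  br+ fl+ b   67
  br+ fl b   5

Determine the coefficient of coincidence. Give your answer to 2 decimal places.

0.49

The two most frequent reciprocal classes, br fl b and br+ fl+ b+, are the parental types, so the F1 was br fl b / br+ fl+ b+.
The two rarest classes, br+ fl b and br fl+ b+, are the double crossovers. Comparing them with the parentals, only the br allele has switched, so br is the middle locus and the order is b – br – fl.
b–br: (129 + 11)/500 = 0.2800; br–fl: (69 + 11)/500 = 0.1600.
Expected DCO frequency = 0.2800 × 0.1600 ≈ 0.04480; observed = 11/500 ≈ 0.02200.
Coefficient of coincidence = 0.02200/0.04480 ≈ 0.49.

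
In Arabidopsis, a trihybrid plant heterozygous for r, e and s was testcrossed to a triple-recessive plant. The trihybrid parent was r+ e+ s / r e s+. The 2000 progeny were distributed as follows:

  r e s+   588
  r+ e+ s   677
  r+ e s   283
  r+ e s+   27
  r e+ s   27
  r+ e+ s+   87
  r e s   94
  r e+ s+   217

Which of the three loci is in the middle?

The two rarest classes, r e+ s and r+ e s+, are the double crossovers. Comparing them with the parentals, only the r allele has switched, so r is the middle locus and the order is e – r – s.

r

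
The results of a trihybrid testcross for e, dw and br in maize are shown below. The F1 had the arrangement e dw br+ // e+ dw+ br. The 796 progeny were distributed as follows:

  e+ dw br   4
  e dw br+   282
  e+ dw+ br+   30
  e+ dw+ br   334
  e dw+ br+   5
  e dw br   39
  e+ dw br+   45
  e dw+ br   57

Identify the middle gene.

dw

The two rarest classes, e dw+ br+ and e+ dw br, are the double crossovers. Comparing them with the parentals, only the dw allele has switched, so dw is the middle locus and the order is br – dw – e.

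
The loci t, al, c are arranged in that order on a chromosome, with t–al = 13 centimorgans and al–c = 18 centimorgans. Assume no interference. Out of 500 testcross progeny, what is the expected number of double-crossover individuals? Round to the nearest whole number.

Map distances give recombination frequencies of 0.130 and 0.180 for the two intervals.
With no interference, expected double-crossover frequency = 0.130 × 0.180 = 0.02340.
Expected number = 0.02340 × 500 = 11.70 ≈ 12.

12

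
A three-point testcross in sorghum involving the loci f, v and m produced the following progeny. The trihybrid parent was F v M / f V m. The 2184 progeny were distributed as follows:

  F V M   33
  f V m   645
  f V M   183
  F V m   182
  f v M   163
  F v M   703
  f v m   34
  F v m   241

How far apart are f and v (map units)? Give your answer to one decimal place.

18.9 map units

The two rarest classes, F V M and f v m, are the double crossovers. Comparing them with the parentals, only the v allele has switched, so v is the middle locus and the order is m – v – f.
Crossovers in the v–f interval produce the single-crossover classes f v M and F V m (163 + 182 = 345) plus the double crossovers (67).
RF(v–f) = (345 + 67) / 2184 = 412/2184 = 0.1886 → 18.9 map units.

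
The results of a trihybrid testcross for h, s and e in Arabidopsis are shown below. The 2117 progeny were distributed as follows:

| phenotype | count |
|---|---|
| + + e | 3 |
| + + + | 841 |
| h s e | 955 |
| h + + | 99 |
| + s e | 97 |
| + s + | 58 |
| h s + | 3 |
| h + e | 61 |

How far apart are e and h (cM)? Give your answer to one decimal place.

The two most frequent reciprocal classes, + + + and h s e, are the parental types, so the F1 was + + + / h s e.
The two rarest classes, + + e and h s +, are the double crossovers. Comparing them with the parentals, only the e allele has switched, so e is the middle locus and the order is s – e – h.
Crossovers in the e–h interval produce the single-crossover classes h + + and + s e (99 + 97 = 196) plus the double crossovers (6).
RF(e–h) = (196 + 6) / 2117 = 202/2117 = 0.0954 → 9.5 cM.

9.5 cM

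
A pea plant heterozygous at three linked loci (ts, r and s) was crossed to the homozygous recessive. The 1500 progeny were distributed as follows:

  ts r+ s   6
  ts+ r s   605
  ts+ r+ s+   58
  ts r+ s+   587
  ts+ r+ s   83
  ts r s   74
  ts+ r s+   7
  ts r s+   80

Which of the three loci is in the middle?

s

The two most frequent reciprocal classes, ts r+ s+ and ts+ r s, are the parental types, so the F1 was ts r+ s+ / ts+ r s.
The two rarest classes, ts r+ s and ts+ r s+, are the double crossovers. Comparing them with the parentals, only the s allele has switched, so s is the middle locus and the order is ts – s – r.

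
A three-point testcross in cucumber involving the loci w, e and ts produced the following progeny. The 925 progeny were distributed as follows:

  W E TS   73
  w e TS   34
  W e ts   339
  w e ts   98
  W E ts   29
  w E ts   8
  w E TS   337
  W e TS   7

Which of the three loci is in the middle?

The two most frequent reciprocal classes, w E TS and W e ts, are the parental types, so the F1 was w E TS / W e ts.
The two rarest classes, w E ts and W e TS, are the double crossovers. Comparing them with the parentals, only the ts allele has switched, so ts is the middle locus and the order is w – ts – e.

ts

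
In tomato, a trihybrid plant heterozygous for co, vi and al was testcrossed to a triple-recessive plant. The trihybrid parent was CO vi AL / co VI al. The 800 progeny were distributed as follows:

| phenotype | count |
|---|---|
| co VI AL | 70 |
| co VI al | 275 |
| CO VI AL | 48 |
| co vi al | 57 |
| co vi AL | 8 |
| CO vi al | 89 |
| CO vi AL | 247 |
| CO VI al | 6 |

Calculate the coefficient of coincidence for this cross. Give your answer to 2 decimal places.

The two rarest classes, co vi AL and CO VI al, are the double crossovers. Comparing them with the parentals, only the co allele has switched, so co is the middle locus and the order is vi – co – al.
vi–co: (105 + 14)/800 = 0.1487; co–al: (159 + 14)/800 = 0.2162.
Expected DCO frequency = 0.1487 × 0.2162 ≈ 0.03215; observed = 14/800 ≈ 0.01750.
Coefficient of coincidence = 0.01750/0.03215 ≈ 0.54.

0.54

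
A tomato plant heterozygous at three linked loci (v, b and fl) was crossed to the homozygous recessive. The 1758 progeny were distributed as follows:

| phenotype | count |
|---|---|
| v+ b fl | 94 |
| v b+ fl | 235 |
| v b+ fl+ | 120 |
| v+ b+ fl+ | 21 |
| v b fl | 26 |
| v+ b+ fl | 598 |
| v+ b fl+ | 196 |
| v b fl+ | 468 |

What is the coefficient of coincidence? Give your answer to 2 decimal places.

0.66

The two most frequent reciprocal classes, v b fl+ and v+ b+ fl, are the parental types, so the F1 was v b fl+ / v+ b+ fl.
The two rarest classes, v b fl and v+ b+ fl+, are the double crossovers. Comparing them with the parentals, only the fl allele has switched, so fl is the middle locus and the order is b – fl – v.
b–fl: (214 + 47)/1758 = 0.1485; fl–v: (431 + 47)/1758 = 0.2719.
Expected DCO frequency = 0.1485 × 0.2719 ≈ 0.04038; observed = 47/1758 ≈ 0.02673.
Coefficient of coincidence = 0.02673/0.04038 ≈ 0.66.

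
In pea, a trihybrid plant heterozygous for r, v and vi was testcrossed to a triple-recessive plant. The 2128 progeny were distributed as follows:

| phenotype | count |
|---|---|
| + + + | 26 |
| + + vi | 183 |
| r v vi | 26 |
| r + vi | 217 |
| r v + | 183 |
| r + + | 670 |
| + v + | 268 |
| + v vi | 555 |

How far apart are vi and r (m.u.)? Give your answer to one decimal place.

The two most frequent reciprocal classes, r + + and + v vi, are the parental types, so the F1 was r + + / + v vi.
The two rarest classes, + + + and r v vi, are the double crossovers. Comparing them with the parentals, only the r allele has switched, so r is the middle locus and the order is v – r – vi.
Crossovers in the r–vi interval produce the single-crossover classes r + vi and + v + (217 + 268 = 485) plus the double crossovers (52).
RF(r–vi) = (485 + 52) / 2128 = 537/2128 = 0.2523 → 25.2 m.u.

25.2 m.u.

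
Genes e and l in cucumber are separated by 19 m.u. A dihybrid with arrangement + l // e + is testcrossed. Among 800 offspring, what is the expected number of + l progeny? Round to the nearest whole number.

324

A map distance of 19 m.u. corresponds to a recombination frequency of 0.190.
The F1 is + l / e +, so + l is a parental gamete class with expected frequency (1 − r)/2 = 0.810/2 = 0.4050.
Expected number = 0.4050 × 800 = 324.00 ≈ 324.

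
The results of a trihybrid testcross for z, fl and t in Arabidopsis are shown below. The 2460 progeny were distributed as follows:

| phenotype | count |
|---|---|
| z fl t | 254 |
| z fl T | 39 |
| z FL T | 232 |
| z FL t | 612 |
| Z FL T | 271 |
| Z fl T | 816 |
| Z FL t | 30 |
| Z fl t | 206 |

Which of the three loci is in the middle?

z

The two most frequent reciprocal classes, Z fl T and z FL t, are the parental types, so the F1 was Z fl T / z FL t.
The two rarest classes, z fl T and Z FL t, are the double crossovers. Comparing them with the parentals, only the z allele has switched, so z is the middle locus and the order is fl – z – t.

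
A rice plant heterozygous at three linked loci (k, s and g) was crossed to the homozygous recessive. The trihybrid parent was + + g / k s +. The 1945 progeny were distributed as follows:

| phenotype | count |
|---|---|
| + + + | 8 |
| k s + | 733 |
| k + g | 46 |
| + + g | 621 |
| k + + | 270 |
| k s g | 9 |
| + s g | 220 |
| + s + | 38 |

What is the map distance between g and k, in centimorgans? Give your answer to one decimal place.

5.2 centimorgans

The two rarest classes, + + + and k s g, are the double crossovers. Comparing them with the parentals, only the g allele has switched, so g is the middle locus and the order is k – g – s.
Crossovers in the k–g interval produce the single-crossover classes k + g and + s + (46 + 38 = 84) plus the double crossovers (17).
RF(k–g) = (84 + 17) / 1945 = 101/1945 = 0.0519 → 5.2 centimorgans.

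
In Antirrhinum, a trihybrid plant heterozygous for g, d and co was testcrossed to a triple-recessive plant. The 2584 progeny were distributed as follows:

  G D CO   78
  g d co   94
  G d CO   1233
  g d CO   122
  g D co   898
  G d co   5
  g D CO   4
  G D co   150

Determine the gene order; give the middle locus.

The two most frequent reciprocal classes, g D co and G d CO, are the parental types, so the F1 was g D co / G d CO.
The two rarest classes, g D CO and G d co, are the double crossovers. Comparing them with the parentals, only the co allele has switched, so co is the middle locus and the order is d – co – g.

co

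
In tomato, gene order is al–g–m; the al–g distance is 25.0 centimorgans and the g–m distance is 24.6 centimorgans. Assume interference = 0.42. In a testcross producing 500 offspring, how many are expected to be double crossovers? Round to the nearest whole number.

Map distances give recombination frequencies of 0.250 and 0.246 for the two intervals.
With interference 0.42 (so coincidence = 0.58), expected double-crossover frequency = 0.250 × 0.246 × 0.58 = 0.03567.
Expected number = 0.03567 × 500 = 17.84 ≈ 18.

18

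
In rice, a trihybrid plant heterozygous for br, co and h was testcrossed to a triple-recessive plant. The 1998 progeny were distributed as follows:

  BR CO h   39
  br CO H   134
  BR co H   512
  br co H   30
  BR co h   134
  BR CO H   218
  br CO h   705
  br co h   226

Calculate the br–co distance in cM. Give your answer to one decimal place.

The two most frequent reciprocal classes, BR co H and br CO h, are the parental types, so the F1 was BR co H / br CO h.
The two rarest classes, br co H and BR CO h, are the double crossovers. Comparing them with the parentals, only the br allele has switched, so br is the middle locus and the order is co – br – h.
Crossovers in the co–br interval produce the single-crossover classes BR CO H and br co h (218 + 226 = 444) plus the double crossovers (69).
RF(co–br) = (444 + 69) / 1998 = 513/1998 = 0.2568 → 25.7 cM.

25.7 cM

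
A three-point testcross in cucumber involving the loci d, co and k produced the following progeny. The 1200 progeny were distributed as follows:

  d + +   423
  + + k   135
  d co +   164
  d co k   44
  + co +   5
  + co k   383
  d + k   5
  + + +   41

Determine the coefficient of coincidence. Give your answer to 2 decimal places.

0.41

The two most frequent reciprocal classes, d + + and + co k, are the parental types, so the F1 was d + + / + co k.
The two rarest classes, d + k and + co +, are the double crossovers. Comparing them with the parentals, only the k allele has switched, so k is the middle locus and the order is co – k – d.
co–k: (299 + 10)/1200 = 0.2575; k–d: (85 + 10)/1200 = 0.0792.
Expected DCO frequency = 0.2575 × 0.0792 ≈ 0.02039; observed = 10/1200 ≈ 0.00833.
Coefficient of coincidence = 0.00833/0.02039 ≈ 0.41.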